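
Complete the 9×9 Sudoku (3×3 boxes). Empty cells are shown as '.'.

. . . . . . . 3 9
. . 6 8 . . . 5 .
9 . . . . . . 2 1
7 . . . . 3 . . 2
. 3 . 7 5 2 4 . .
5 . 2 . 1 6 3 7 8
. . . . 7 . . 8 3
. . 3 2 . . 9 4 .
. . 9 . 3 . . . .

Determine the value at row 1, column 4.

row 2, column 7 = 7: row 2 has {5,6,8}; col 7 has {3,4,9}; box has {1,2,3,5,9} → only 7 remains.
row 2, column 9 = 4: row 2 has {5,6,7,8}; col 9 has {1,2,3,8,9}; box has {1,2,3,5,7,9} → only 4 remains.
row 5, column 9 = 6: row 5 has {2,3,4,5,7}; col 9 has {1,2,3,4,8,9}; box has {2,3,4,7,8} → only 6 remains.
row 2, column 1 = 3: in row 2, 3 can only go here (every other open cell in that row sees a 3).
row 3, column 4 = 3: in row 3, 3 can only go here (every other open cell in that row sees a 3).
row 4, column 7 = 5: in row 4, 5 can only go here (every other open cell in that row sees a 5).
row 4, column 2 = 6: in row 4, 6 can only go here (every other open cell in that row sees a 6).
row 5, column 8 = 9: in row 5, 9 can only go here (every other open cell in that row sees a 9).
row 4, column 8 = 1: row 4 has {2,3,5,6,7}; col 8 has {2,3,4,5,7,8,9}; box has {2,3,4,5,6,7,8,9} → only 1 remains.
row 9, column 8 = 6: row 9 has {3,9}; col 8 has {1,2,3,4,5,7,8,9}; box has {3,4,8,9} → only 6 remains.
row 6, column 2 = 9: in column 2, 9 can only go here (every other open cell in that column sees a 9).
row 6, column 4 = 4: row 6 has {1,2,3,5,6,7,8,9}; col 4 has {2,3,7,8}; box has {1,2,3,5,6,7} → only 4 remains.
row 4, column 4 = 9: row 4 has {1,2,3,5,6,7}; col 4 has {2,3,4,7,8}; box has {1,2,3,4,5,6,7} → only 9 remains.
row 4, column 5 = 8: row 4 has {1,2,3,5,6,7,9}; col 5 has {1,3,5,7}; box has {1,2,3,4,5,6,7,9} → only 8 remains.
row 8, column 5 = 6: row 8 has {2,3,4,9}; col 5 has {1,3,5,7,8}; box has {2,3,7} → only 6 remains.
row 3, column 5 = 4: row 3 has {1,2,3,9}; col 5 has {1,3,5,6,7,8}; box has {3,8} → only 4 remains.
row 4, column 3 = 4: row 4 has {1,2,3,5,6,7,8,9}; col 3 has {2,3,6,9}; box has {2,3,5,6,7,9} → only 4 remains.
row 1, column 5 = 2: row 1 has {3,9}; col 5 has {1,3,4,5,6,7,8}; box has {3,4,8} → only 2 remains.
row 2, column 5 = 9: row 2 has {3,4,5,6,7,8}; col 5 has {1,2,3,4,5,6,7,8}; box has {2,3,4,8} → only 9 remains.
row 2, column 6 = 1: row 2 has {3,4,5,6,7,8,9}; col 6 has {2,3,6}; box has {2,3,4,8,9} → only 1 remains.
row 2, column 2 = 2: row 2 has {1,3,4,5,6,7,8,9}; col 2 has {3,6,9}; box has {3,6,9} → only 2 remains.
row 3, column 7 = 6: in row 3, 6 can only go here (every other open cell in that row sees a 6).
row 1, column 7 = 8: row 1 has {2,3,9}; col 7 has {3,4,5,6,7,9}; box has {1,2,3,4,5,6,7,9} → only 8 remains.
row 1, column 4 = 6: in row 1, 6 can only go here (every other open cell in that row sees a 6).

6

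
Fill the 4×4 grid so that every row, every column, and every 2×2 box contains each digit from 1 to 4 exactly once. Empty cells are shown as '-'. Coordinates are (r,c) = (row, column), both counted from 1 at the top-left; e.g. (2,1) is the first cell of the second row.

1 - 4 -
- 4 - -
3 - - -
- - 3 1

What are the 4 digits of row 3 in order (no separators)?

3124

(2,1) = 2: row 2 has {4}; col 1 has {1,3}; box has {1,4} → only 2 remains.
(2,3) = 1: row 2 has {2,4}; col 3 has {3,4}; box has {4} → only 1 remains.
(2,4) = 3: row 2 has {1,2,4}; col 4 has {1}; box has {1,4} → only 3 remains.
(3,3) = 2: row 3 has {3}; col 3 has {1,3,4}; box has {1,3} → only 2 remains.
(3,4) = 4: row 3 has {2,3}; col 4 has {1,3}; box has {1,2,3} → only 4 remains.
(4,1) = 4: row 4 has {1,3}; col 1 has {1,2,3}; box has {3} → only 4 remains.
(4,2) = 2: row 4 has {1,3,4}; col 2 has {4}; box has {3,4} → only 2 remains.
(1,2) = 3: row 1 has {1,4}; col 2 has {2,4}; box has {1,2,4} → only 3 remains.
(1,4) = 2: row 1 has {1,3,4}; col 4 has {1,3,4}; box has {1,3,4} → only 2 remains.
(3,2) = 1: row 3 has {2,3,4}; col 2 has {2,3,4}; box has {2,3,4} → only 1 remains.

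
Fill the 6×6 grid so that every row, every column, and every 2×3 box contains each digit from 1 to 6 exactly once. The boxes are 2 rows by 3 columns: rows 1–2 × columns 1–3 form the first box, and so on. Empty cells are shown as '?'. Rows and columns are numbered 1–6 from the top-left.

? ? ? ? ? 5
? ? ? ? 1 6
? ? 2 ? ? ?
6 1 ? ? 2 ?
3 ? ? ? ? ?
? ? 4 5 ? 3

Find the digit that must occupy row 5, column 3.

6

row 4, column 6 = 4: row 4 has {1,2,6}; col 6 has {3,5,6}; box has {2} → only 4 remains.
row 6, column 5 = 6: row 6 has {3,4,5}; col 5 has {1,2}; box has {3,5} → only 6 remains.
row 3, column 6 = 1: row 3 has {2}; col 6 has {3,4,5,6}; box has {2,4} → only 1 remains.
row 4, column 4 = 3: row 4 has {1,2,4,6}; col 4 has {5}; box has {1,2,4} → only 3 remains.
row 5, column 5 = 4: row 5 has {3}; col 5 has {1,2,6}; box has {3,5,6} → only 4 remains.
row 5, column 6 = 2: row 5 has {3,4}; col 6 has {1,3,4,5,6}; box has {3,4,5,6} → only 2 remains.
row 6, column 2 = 2: row 6 has {3,4,5,6}; col 2 has {1}; box has {3,4} → only 2 remains.
row 1, column 5 = 3: row 1 has {5}; col 5 has {1,2,4,6}; box has {1,5,6} → only 3 remains.
row 3, column 4 = 6: row 3 has {1,2}; col 4 has {3,5}; box has {1,2,3,4} → only 6 remains.
row 3, column 5 = 5: row 3 has {1,2,6}; col 5 has {1,2,3,4,6}; box has {1,2,3,4,6} → only 5 remains.
row 4, column 3 = 5: row 4 has {1,2,3,4,6}; col 3 has {2,4}; box has {1,2,6} → only 5 remains.
row 5, column 4 = 1: row 5 has {2,3,4}; col 4 has {3,5,6}; box has {2,3,4,5,6} → only 1 remains.
row 6, column 1 = 1: row 6 has {2,3,4,5,6}; col 1 has {3,6}; box has {2,3,4} → only 1 remains.
row 2, column 3 = 3: row 2 has {1,6}; col 3 has {2,4,5}; box has {} → only 3 remains.
row 3, column 1 = 4: row 3 has {1,2,5,6}; col 1 has {1,3,6}; box has {1,2,5,6} → only 4 remains.
row 3, column 2 = 3: row 3 has {1,2,4,5,6}; col 2 has {1,2}; box has {1,2,4,5,6} → only 3 remains.
row 5, column 3 = 6: row 5 has {1,2,3,4}; col 3 has {2,3,4,5}; box has {1,2,3,4} → only 6 remains.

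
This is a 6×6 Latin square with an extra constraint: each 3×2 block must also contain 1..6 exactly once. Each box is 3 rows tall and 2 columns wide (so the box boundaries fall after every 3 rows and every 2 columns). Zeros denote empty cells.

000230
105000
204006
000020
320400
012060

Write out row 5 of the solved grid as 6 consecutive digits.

326451

row 2, column 5 = 4: row 2 has {1,5}; col 5 has {2,3,6}; box has {3,6} → only 4 remains.
row 2, column 6 = 2: row 2 has {1,4,5}; col 6 has {6}; box has {3,4,6} → only 2 remains.
row 5, column 3 = 6: in row 5, 6 can only go here (every other open cell in that row sees a 6).
row 1, column 3 = 1: row 1 has {2,3}; col 3 has {2,4,5,6}; box has {2,4,5} → only 1 remains.
row 1, column 6 = 5: row 1 has {1,2,3}; col 6 has {2,6}; box has {2,3,4,6} → only 5 remains.
row 3, column 4 = 3: row 3 has {2,4,6}; col 4 has {2,4}; box has {1,2,4,5} → only 3 remains.
row 3, column 5 = 1: row 3 has {2,3,4,6}; col 5 has {2,3,4,6}; box has {2,3,4,5,6} → only 1 remains.
row 4, column 3 = 3: row 4 has {2}; col 3 has {1,2,4,5,6}; box has {2,4,6} → only 3 remains.
row 5, column 5 = 5: row 5 has {2,3,4,6}; col 5 has {1,2,3,4,6}; box has {2,6} → only 5 remains.
row 5, column 6 = 1: row 5 has {2,3,4,5,6}; col 6 has {2,5,6}; box has {2,5,6} → only 1 remains.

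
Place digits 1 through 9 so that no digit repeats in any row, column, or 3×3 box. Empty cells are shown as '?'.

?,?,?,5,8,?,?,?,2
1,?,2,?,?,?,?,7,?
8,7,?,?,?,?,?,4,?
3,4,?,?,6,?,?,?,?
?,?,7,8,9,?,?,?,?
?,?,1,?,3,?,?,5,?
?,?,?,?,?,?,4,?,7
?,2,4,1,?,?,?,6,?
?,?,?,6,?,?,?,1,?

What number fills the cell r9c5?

7

r2c5 = 4: row 2 has {1,2,7}; col 5 has {3,6,8,9}; box has {5,8} → only 4 remains.
r1c1 = 4: in row 1, 4 can only go here (every other open cell in that row sees a 4).
r1c6 = 7: in row 1, 7 can only go here (every other open cell in that row sees a 7).
r1c7 = 1: in row 1, 1 can only go here (every other open cell in that row sees a 1).
r7c2 = 1: in row 7, 1 can only go here (every other open cell in that row sees a 1).
r9c6 = 4: in row 9, 4 can only go here (every other open cell in that row sees a 4).
r6c6 = 2: row 6 has {1,3,5}; col 6 has {4,7}; box has {3,6,8,9} → only 2 remains.
r4c4 = 7: row 4 has {3,4,6}; col 4 has {1,5,6,8}; box has {2,3,6,8,9} → only 7 remains.
r6c4 = 4: row 6 has {1,2,3,5}; col 4 has {1,5,6,7,8}; box has {2,3,6,7,8,9} → only 4 remains.
r5c9 = 4: in row 5, 4 can only go here (every other open cell in that row sees a 4).
r5c6 = 1: in row 5, 1 can only go here (every other open cell in that row sees a 1).
r4c6 = 5: row 4 has {3,4,6,7}; col 6 has {1,2,4,7}; box has {1,2,3,4,6,7,8,9} → only 5 remains.
r3c5 = 1: in row 3, 1 can only go here (every other open cell in that row sees a 1).
r3c4 = 2: in row 3, 2 can only go here (every other open cell in that row sees a 2).
r4c9 = 1: in row 4, 1 can only go here (every other open cell in that row sees a 1).
r6c7 = 7: in row 6, 7 can only go here (every other open cell in that row sees a 7).
r5c1 = 2: in column 1, 2 can only go here (every other open cell in that column sees a 2).
r5c8 = 3: row 5 has {1,2,4,7,8,9}; col 8 has {1,4,5,6,7}; box has {1,4,5,7} → only 3 remains.
r1c8 = 9: row 1 has {1,2,4,5,7,8}; col 8 has {1,3,4,5,6,7}; box has {1,2,4,7} → only 9 remains.
r5c7 = 6: row 5 has {1,2,3,4,7,8,9}; col 7 has {1,4,7}; box has {1,3,4,5,7} → only 6 remains.
r5c2 = 5: row 5 has {1,2,3,4,6,7,8,9}; col 2 has {1,2,4,7}; box has {1,2,3,4,7} → only 5 remains.
r3c3 = 5: in box 1, 5 can only go here (every other open cell in that box sees a 5).
r3c7 = 3: row 3 has {1,2,4,5,7,8}; col 7 has {1,4,6,7}; box has {1,2,4,7,9} → only 3 remains.
r3c9 = 6: row 3 has {1,2,3,4,5,7,8}; col 9 has {1,2,4,7}; box has {1,2,3,4,7,9} → only 6 remains.
r3c6 = 9: row 3 has {1,2,3,4,5,6,7,8}; col 6 has {1,2,4,5,7}; box has {1,2,4,5,7,8} → only 9 remains.
r2c4 = 3: row 2 has {1,2,4,7}; col 4 has {1,2,4,5,6,7,8}; box has {1,2,4,5,7,8,9} → only 3 remains.
r2c6 = 6: row 2 has {1,2,3,4,7}; col 6 has {1,2,4,5,7,9}; box has {1,2,3,4,5,7,8,9} → only 6 remains.
r7c4 = 9: row 7 has {1,4,7}; col 4 has {1,2,3,4,5,6,7,8}; box has {1,4,6} → only 9 remains.
r2c2 = 9: row 2 has {1,2,3,4,6,7}; col 2 has {1,2,4,5,7}; box has {1,2,4,5,7,8} → only 9 remains.
Singles propagation stalls before the target is settled. Branch on r4c8 (candidates {2,8}).
  Try r4c8 = 8: this forces r4c3=9, r4c7=2, r6c1=6, r6c2=8, r6c9=9, r7c1=5, r7c5=2; then r7c8 has no candidate left — contradiction.
So r4c8 = 2.
r7c8 = 8 (sole candidate).
r7c6 = 3 (sole candidate).
r8c6 = 8 (sole candidate).
r7c3 = 6 (sole candidate).
r1c3 = 3 (sole candidate).
r7c1 = 5 (sole candidate).
r7c5 = 2 (sole candidate).
r1c2 = 6 (sole candidate).
r6c2 = 8 (sole candidate).
r6c9 = 9 (sole candidate).
r9c2 = 3 (sole candidate).
r9c9 = 5 (sole candidate).
r2c9 = 8 (sole candidate).
r4c3 = 9 (sole candidate).
r4c7 = 8 (sole candidate).
r6c1 = 6 (sole candidate).
r8c7 = 9 (sole candidate).
r8c9 = 3 (sole candidate).
r9c3 = 8 (sole candidate).
r9c5 = 7: row 9 has {1,3,4,5,6,8}; col 5 has {1,2,3,4,6,8,9}; box has {1,2,3,4,6,8,9} → only 7 remains.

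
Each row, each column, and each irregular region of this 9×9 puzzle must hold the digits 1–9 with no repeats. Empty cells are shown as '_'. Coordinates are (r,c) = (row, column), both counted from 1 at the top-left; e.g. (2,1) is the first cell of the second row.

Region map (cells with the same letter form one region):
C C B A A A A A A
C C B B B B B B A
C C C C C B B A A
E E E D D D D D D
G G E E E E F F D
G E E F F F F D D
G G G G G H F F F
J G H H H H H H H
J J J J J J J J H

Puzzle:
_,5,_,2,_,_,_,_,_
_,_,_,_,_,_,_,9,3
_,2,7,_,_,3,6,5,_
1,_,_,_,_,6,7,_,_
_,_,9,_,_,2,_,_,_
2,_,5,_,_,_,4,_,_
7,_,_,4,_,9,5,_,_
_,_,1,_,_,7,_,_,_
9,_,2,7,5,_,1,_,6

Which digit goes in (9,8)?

(1,1) = 3: in row 1, 3 can only go here (every other open cell in that row sees a 3).
(2,5) = 7: in row 2, 7 can only go here (every other open cell in that row sees a 7).
(2,7) = 2: in row 2, 2 can only go here (every other open cell in that row sees a 2).
(5,8) = 7: in row 5, 7 can only go here (every other open cell in that row sees a 7).
(1,9) = 7: in row 1, 7 can only go here (every other open cell in that row sees a 7).
(6,2) = 7: in row 6, 7 can only go here (every other open cell in that row sees a 7).
(8,2) = 9: in row 8, 9 can only go here (every other open cell in that row sees a 9).
(8,1) = 6: in row 8, 6 can only go here (every other open cell in that row sees a 6).
(2,2) = 6: in row 2, 6 can only go here (every other open cell in that row sees a 6).
(5,1) = 5: in column 1, 5 can only go here (every other open cell in that column sees a 5).
(7,3) = 6: in column 3, 6 can only go here (every other open cell in that column sees a 6).
(4,3) = 3: in column 3, 3 can only go here (every other open cell in that column sees a 3).
(2,6) = 5: in column 6, 5 can only go here (every other open cell in that column sees a 5).
(2,4) = 1: in row 2, 1 can only go here (every other open cell in that row sees a 1).
(1,7) = 9: in column 7, 9 can only go here (every other open cell in that column sees a 9).
(1,8) = 6: in column 8, 6 can only go here (every other open cell in that column sees a 6).
(3,5) = 1: in region C, 1 can only go here (every other open cell in that region sees a 1).
(1,6) = 1: in row 1, 1 can only go here (every other open cell in that row sees a 1).
(6,6) = 8: row 6 has {2,4,5,7}; col 6 has {1,2,3,5,6,7,9}; region has {4,5,7} → only 8 remains.
(9,6) = 4: row 9 has {1,2,5,6,7,9}; col 6 has {1,2,3,5,6,7,8,9}; region has {1,2,5,6,7,9} → only 4 remains.
(5,7) = 3: row 5 has {2,5,7,9}; col 7 has {1,2,4,5,6,7,9}; region has {4,5,7,8} → only 3 remains.
(8,7) = 8: row 8 has {1,6,7,9}; col 7 has {1,2,3,4,5,6,7,9}; region has {1,6,7,9} → only 8 remains.
(3,4) = 9: in row 3, 9 can only go here (every other open cell in that row sees a 9).
(6,4) = 6: row 6 has {2,4,5,7,8}; col 4 has {1,2,4,7,9}; region has {3,4,5,7,8} → only 6 remains.
(6,5) = 9: row 6 has {2,4,5,6,7,8}; col 5 has {1,5,7}; region has {3,4,5,6,7,8} → only 9 remains.
(6,9) = 1: row 6 has {2,4,5,6,7,8,9}; col 9 has {3,6,7}; region has {6,7} → only 1 remains.
(7,9) = 2: row 7 has {4,5,6,7,9}; col 9 has {1,3,6,7}; region has {3,4,5,6,7,8,9} → only 2 remains.
(5,4) = 8: row 5 has {2,3,5,7,9}; col 4 has {1,2,4,6,7,9}; region has {1,2,3,5,7,9} → only 8 remains.
(5,9) = 4: row 5 has {2,3,5,7,8,9}; col 9 has {1,2,3,6,7}; region has {1,6,7} → only 4 remains.
(6,8) = 3: row 6 has {1,2,4,5,6,7,8,9}; col 8 has {5,6,7,9}; region has {1,4,6,7} → only 3 remains.
(7,8) = 1: row 7 has {2,4,5,6,7,9}; col 8 has {3,5,6,7,9}; region has {2,3,4,5,6,7,8,9} → only 1 remains.
(8,9) = 5: row 8 has {1,6,7,8,9}; col 9 has {1,2,3,4,6,7}; region has {1,6,7,8,9} → only 5 remains.
(9,8) = 8: row 9 has {1,2,4,5,6,7,9}; col 8 has {1,3,5,6,7,9}; region has {1,2,4,5,6,7,9} → only 8 remains.

8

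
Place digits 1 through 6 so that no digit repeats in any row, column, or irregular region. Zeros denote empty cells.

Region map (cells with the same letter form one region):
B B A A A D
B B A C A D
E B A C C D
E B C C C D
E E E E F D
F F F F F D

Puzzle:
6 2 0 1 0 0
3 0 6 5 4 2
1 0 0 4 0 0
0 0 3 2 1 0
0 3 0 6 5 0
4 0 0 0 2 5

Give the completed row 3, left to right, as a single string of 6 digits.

152463

row 1, column 3 = 5 (sole candidate).
row 1, column 5 = 3 (sole candidate).
row 1, column 6 = 4 (sole candidate).
row 2, column 2 = 1 (sole candidate).
row 3, column 2 = 5: row 3 has {1,4}; col 2 has {1,2,3}; region has {1,2,3,6} → only 5 remains.
row 3, column 3 = 2: row 3 has {1,4,5}; col 3 has {3,5,6}; region has {1,3,4,5,6} → only 2 remains.
row 3, column 5 = 6: row 3 has {1,2,4,5}; col 5 has {1,2,3,4,5}; region has {1,2,3,4,5} → only 6 remains.
row 3, column 6 = 3: row 3 has {1,2,4,5,6}; col 6 has {2,4,5}; region has {2,4,5} → only 3 remains.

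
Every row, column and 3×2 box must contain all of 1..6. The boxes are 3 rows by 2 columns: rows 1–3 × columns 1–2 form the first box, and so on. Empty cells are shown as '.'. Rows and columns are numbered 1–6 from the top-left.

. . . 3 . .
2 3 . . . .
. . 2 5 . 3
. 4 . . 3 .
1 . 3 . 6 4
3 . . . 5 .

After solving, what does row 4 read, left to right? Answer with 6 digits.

row 5, column 4 = 2: row 5 has {1,3,4,6}; col 4 has {3,5}; box has {3} → only 2 remains.
row 5, column 2 = 5: row 5 has {1,2,3,4,6}; col 2 has {3,4}; box has {1,3,4} → only 5 remains.
row 4, column 1 = 6: row 4 has {3,4}; col 1 has {1,2,3}; box has {1,3,4,5} → only 6 remains.
row 4, column 4 = 1: row 4 has {3,4,6}; col 4 has {2,3,5}; box has {2,3} → only 1 remains.
row 4, column 6 = 2: row 4 has {1,3,4,6}; col 6 has {3,4}; box has {3,4,5,6} → only 2 remains.
row 6, column 2 = 2: row 6 has {3,5}; col 2 has {3,4,5}; box has {1,3,4,5,6} → only 2 remains.
row 6, column 6 = 1: row 6 has {2,3,5}; col 6 has {2,3,4}; box has {2,3,4,5,6} → only 1 remains.
row 3, column 1 = 4: row 3 has {2,3,5}; col 1 has {1,2,3,6}; box has {2,3} → only 4 remains.
row 3, column 5 = 1: row 3 has {2,3,4,5}; col 5 has {3,5,6}; box has {3} → only 1 remains.
row 4, column 3 = 5: row 4 has {1,2,3,4,6}; col 3 has {2,3}; box has {1,2,3} → only 5 remains.

645132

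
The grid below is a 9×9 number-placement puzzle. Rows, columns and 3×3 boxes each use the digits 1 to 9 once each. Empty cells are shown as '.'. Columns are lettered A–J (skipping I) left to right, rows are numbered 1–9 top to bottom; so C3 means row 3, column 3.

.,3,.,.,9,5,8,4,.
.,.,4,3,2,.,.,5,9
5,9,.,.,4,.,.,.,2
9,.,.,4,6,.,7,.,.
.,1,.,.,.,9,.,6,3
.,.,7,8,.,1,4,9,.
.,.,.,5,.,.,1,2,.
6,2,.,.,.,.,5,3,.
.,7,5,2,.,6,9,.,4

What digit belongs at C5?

G2 = 6: row 2 has {2,3,4,5,9}; col 7 has {1,4,5,7,8,9}; box has {2,4,5,8,9} → only 6 remains.
G3 = 3: row 3 has {2,4,5,9}; col 7 has {1,4,5,6,7,8,9}; box has {2,4,5,6,8,9} → only 3 remains.
D5 = 7: row 5 has {1,3,6,9}; col 4 has {2,3,4,5,8}; box has {1,4,6,8,9} → only 7 remains.
E5 = 5: row 5 has {1,3,6,7,9}; col 5 has {2,4,6,9}; box has {1,4,6,7,8,9} → only 5 remains.
G5 = 2: row 5 has {1,3,5,6,7,9}; col 7 has {1,3,4,5,6,7,8,9}; box has {3,4,6,7,9} → only 2 remains.
E6 = 3: row 6 has {1,4,7,8,9}; col 5 has {2,4,5,6,9}; box has {1,4,5,6,7,8,9} → only 3 remains.
J6 = 5: row 6 has {1,3,4,7,8,9}; col 9 has {2,3,4,9}; box has {2,3,4,6,7,9} → only 5 remains.
H9 = 8: row 9 has {2,4,5,6,7,9}; col 8 has {2,3,4,5,6,9}; box has {1,2,3,4,5,9} → only 8 remains.
B2 = 8: row 2 has {2,3,4,5,6,9}; col 2 has {1,2,3,7,9}; box has {3,4,5,9} → only 8 remains.
F2 = 7: row 2 has {2,3,4,5,6,8,9}; col 6 has {1,5,6,9}; box has {2,3,4,5,9} → only 7 remains.
F3 = 8: row 3 has {2,3,4,5,9}; col 6 has {1,5,6,7,9}; box has {2,3,4,5,7,9} → only 8 remains.
B4 = 5: row 4 has {4,6,7,9}; col 2 has {1,2,3,7,8,9}; box has {1,7,9} → only 5 remains.
F4 = 2: row 4 has {4,5,6,7,9}; col 6 has {1,5,6,7,8,9}; box has {1,3,4,5,6,7,8,9} → only 2 remains.
H4 = 1: row 4 has {2,4,5,6,7,9}; col 8 has {2,3,4,5,6,8,9}; box has {2,3,4,5,6,7,9} → only 1 remains.
J4 = 8: row 4 has {1,2,4,5,6,7,9}; col 9 has {2,3,4,5,9}; box has {1,2,3,4,5,6,7,9} → only 8 remains.
C5 = 8: row 5 has {1,2,3,5,6,7,9}; col 3 has {4,5,7}; box has {1,5,7,9} → only 8 remains.

8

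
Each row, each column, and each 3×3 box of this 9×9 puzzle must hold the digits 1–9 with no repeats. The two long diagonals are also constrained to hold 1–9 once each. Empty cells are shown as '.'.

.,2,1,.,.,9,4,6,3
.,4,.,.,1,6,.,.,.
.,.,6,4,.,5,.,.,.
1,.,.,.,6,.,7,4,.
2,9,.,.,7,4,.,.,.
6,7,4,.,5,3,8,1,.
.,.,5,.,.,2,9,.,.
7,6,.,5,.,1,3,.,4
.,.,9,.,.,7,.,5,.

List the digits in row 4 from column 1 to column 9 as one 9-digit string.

153268749

R1C5 = 8: row 1 has {1,2,3,4,6,9}; col 5 has {1,5,6,7}; box has {1,4,5,6,9} → only 8 remains.
R4C6 = 8: row 4 has {1,4,6,7}; col 6 has {1,2,3,4,5,6,7,9}; box has {3,4,5,6,7}; anti-diagonal has {3,5,6,7} → only 8 remains.
R5C4 = 1: row 5 has {2,4,7,9}; col 4 has {4,5}; box has {3,4,5,6,7,8} → only 1 remains.
R5C8 = 3: row 5 has {1,2,4,7,9}; col 8 has {1,4,5,6}; box has {1,4,7,8} → only 3 remains.
R8C5 = 9: row 8 has {1,3,4,5,6,7}; col 5 has {1,5,6,7,8}; box has {1,2,5,7} → only 9 remains.
R9C1 = 4: row 9 has {5,7,9}; col 1 has {1,2,6,7}; box has {5,6,7,9}; anti-diagonal has {3,5,6,7,8} → only 4 remains.
R9C5 = 3: row 9 has {4,5,7,9}; col 5 has {1,5,6,7,8,9}; box has {1,2,5,7,9} → only 3 remains.
R1C1 = 5: row 1 has {1,2,3,4,6,8,9}; col 1 has {1,2,4,6,7}; box has {1,2,4,6}; main diagonal has {3,4,6,7,9} → only 5 remains.
R1C4 = 7: row 1 has {1,2,3,4,5,6,8,9}; col 4 has {1,4,5}; box has {1,4,5,6,8,9} → only 7 remains.
R3C5 = 2: row 3 has {4,5,6}; col 5 has {1,3,5,6,7,8,9}; box has {1,4,5,6,7,8,9} → only 2 remains.
R3C7 = 1: row 3 has {2,4,5,6}; col 7 has {3,4,7,8,9}; box has {3,4,6}; anti-diagonal has {3,4,5,6,7,8} → only 1 remains.
R4C3 = 3: row 4 has {1,4,6,7,8}; col 3 has {1,4,5,6,9}; box has {1,2,4,6,7,9} → only 3 remains.
R4C4 = 2: row 4 has {1,3,4,6,7,8}; col 4 has {1,4,5,7}; box has {1,3,4,5,6,7,8}; main diagonal has {3,4,5,6,7,9} → only 2 remains.
R5C3 = 8: row 5 has {1,2,3,4,7,9}; col 3 has {1,3,4,5,6,9}; box has {1,2,3,4,6,7,9} → only 8 remains.
R6C4 = 9: row 6 has {1,3,4,5,6,7,8}; col 4 has {1,2,4,5,7}; box has {1,2,3,4,5,6,7,8}; anti-diagonal has {1,3,4,5,6,7,8} → only 9 remains.
R6C9 = 2: row 6 has {1,3,4,5,6,7,8,9}; col 9 has {3,4}; box has {1,3,4,7,8} → only 2 remains.
R7C5 = 4: row 7 has {2,5,9}; col 5 has {1,2,3,5,6,7,8,9}; box has {1,2,3,5,7,9} → only 4 remains.
R8C3 = 2: row 8 has {1,3,4,5,6,7,9}; col 3 has {1,3,4,5,6,8,9}; box has {4,5,6,7,9} → only 2 remains.
R8C8 = 8: row 8 has {1,2,3,4,5,6,7,9}; col 8 has {1,3,4,5,6}; box has {3,4,5,9}; main diagonal has {2,3,4,5,6,7,9} → only 8 remains.
R9C9 = 1: row 9 has {3,4,5,7,9}; col 9 has {2,3,4}; box has {3,4,5,8,9}; main diagonal has {2,3,4,5,6,7,8,9} → only 1 remains.
R2C3 = 7: row 2 has {1,4,6}; col 3 has {1,2,3,4,5,6,8,9}; box has {1,2,4,5,6} → only 7 remains.
R2C4 = 3: row 2 has {1,4,6,7}; col 4 has {1,2,4,5,7,9}; box has {1,2,4,5,6,7,8,9} → only 3 remains.
R2C8 = 2: row 2 has {1,3,4,6,7}; col 8 has {1,3,4,5,6,8}; box has {1,3,4,6}; anti-diagonal has {1,3,4,5,6,7,8,9} → only 2 remains.
R4C2 = 5: row 4 has {1,2,3,4,6,7,8}; col 2 has {2,4,6,7,9}; box has {1,2,3,4,6,7,8,9} → only 5 remains.
R4C9 = 9: row 4 has {1,2,3,4,5,6,7,8}; col 9 has {1,2,3,4}; box has {1,2,3,4,7,8} → only 9 remains.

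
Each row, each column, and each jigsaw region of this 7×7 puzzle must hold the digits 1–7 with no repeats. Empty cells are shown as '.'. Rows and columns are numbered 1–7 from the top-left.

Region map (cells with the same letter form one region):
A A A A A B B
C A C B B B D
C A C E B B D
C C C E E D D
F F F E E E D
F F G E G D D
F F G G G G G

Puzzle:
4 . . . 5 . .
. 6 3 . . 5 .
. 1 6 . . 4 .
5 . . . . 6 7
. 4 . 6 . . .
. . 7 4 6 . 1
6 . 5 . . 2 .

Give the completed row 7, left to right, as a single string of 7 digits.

6751423

row 1, column 3 = 2 (sole candidate).
row 4, column 2 = 2 (sole candidate).
row 5, column 3 = 1 (sole candidate).
row 6, column 6 = 3 (sole candidate).
row 3, column 1 = 7 (sole candidate).
row 4, column 3 = 4 (sole candidate).
row 5, column 6 = 7 (sole candidate).
row 6, column 1 = 2 (sole candidate).
row 6, column 2 = 5 (sole candidate).
row 1, column 6 = 1 (sole candidate).
row 2, column 1 = 1 (sole candidate).
row 5, column 1 = 3 (sole candidate).
row 5, column 5 = 2 (sole candidate).
row 5, column 7 = 5 (sole candidate).
row 7, column 2 = 7: row 7 has {2,5,6}; col 2 has {1,2,4,5,6}; region has {1,2,3,4,5,6} → only 7 remains.
row 1, column 2 = 3 (sole candidate).
row 1, column 4 = 7 (sole candidate).
row 1, column 7 = 6 (sole candidate).
row 2, column 4 = 2 (sole candidate).
row 2, column 5 = 7 (sole candidate).
row 2, column 7 = 4 (sole candidate).
row 3, column 5 = 3 (sole candidate).
row 3, column 7 = 2 (sole candidate).
row 4, column 5 = 1 (sole candidate).
row 7, column 5 = 4: row 7 has {2,5,6,7}; col 5 has {1,2,3,5,6,7}; region has {2,5,6,7} → only 4 remains.
row 7, column 7 = 3: row 7 has {2,4,5,6,7}; col 7 has {1,2,4,5,6,7}; region has {2,4,5,6,7} → only 3 remains.
row 3, column 4 = 5 (sole candidate).
row 4, column 4 = 3 (sole candidate).
row 7, column 4 = 1: row 7 has {2,3,4,5,6,7}; col 4 has {2,3,4,5,6,7}; region has {2,3,4,5,6,7} → only 1 remains.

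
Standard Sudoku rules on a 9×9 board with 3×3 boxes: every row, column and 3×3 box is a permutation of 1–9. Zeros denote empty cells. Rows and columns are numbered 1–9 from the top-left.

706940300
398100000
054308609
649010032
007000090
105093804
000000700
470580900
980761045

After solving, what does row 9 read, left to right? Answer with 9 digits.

R2C9 = 7: row 2 has {1,3,8,9}; col 9 has {2,4,5,9}; box has {3,6,9} → only 7 remains.
R3C1 = 2: row 3 has {3,4,5,6,8,9}; col 1 has {1,3,4,6,7,9}; box has {3,4,5,6,7,8,9} → only 2 remains.
R3C5 = 7: row 3 has {2,3,4,5,6,8,9}; col 5 has {1,4,6,8,9}; box has {1,3,4,8,9} → only 7 remains.
R3C8 = 1: row 3 has {2,3,4,5,6,7,8,9}; col 8 has {3,4,9}; box has {3,6,7,9} → only 1 remains.
R4C4 = 8: row 4 has {1,2,3,4,6,9}; col 4 has {1,3,5,7,9}; box has {1,3,9} → only 8 remains.
R4C7 = 5: row 4 has {1,2,3,4,6,8,9}; col 7 has {3,6,7,8,9}; box has {2,3,4,8,9} → only 5 remains.
R5C1 = 8: row 5 has {7,9}; col 1 has {1,2,3,4,6,7,9}; box has {1,4,5,6,7,9} → only 8 remains.
R5C7 = 1: row 5 has {7,8,9}; col 7 has {3,5,6,7,8,9}; box has {2,3,4,5,8,9} → only 1 remains.
R5C9 = 6: row 5 has {1,7,8,9}; col 9 has {2,4,5,7,9}; box has {1,2,3,4,5,8,9} → only 6 remains.
R6C2 = 2: row 6 has {1,3,4,5,8,9}; col 2 has {4,5,7,8,9}; box has {1,4,5,6,7,8,9} → only 2 remains.
R6C4 = 6: row 6 has {1,2,3,4,5,8,9}; col 4 has {1,3,5,7,8,9}; box has {1,3,8,9} → only 6 remains.
R6C8 = 7: row 6 has {1,2,3,4,5,6,8,9}; col 8 has {1,3,4,9}; box has {1,2,3,4,5,6,8,9} → only 7 remains.
R7C1 = 5: row 7 has {7}; col 1 has {1,2,3,4,6,7,8,9}; box has {4,7,8,9} → only 5 remains.
R8C6 = 2: row 8 has {4,5,7,8,9}; col 6 has {1,3,8}; box has {1,5,6,7,8} → only 2 remains.
R8C8 = 6: row 8 has {2,4,5,7,8,9}; col 8 has {1,3,4,7,9}; box has {4,5,7,9} → only 6 remains.
R9C7 = 2: row 9 has {1,4,5,6,7,8,9}; col 7 has {1,3,5,6,7,8,9}; box has {4,5,6,7,9} → only 2 remains.
R1C2 = 1: row 1 has {3,4,6,7,9}; col 2 has {2,4,5,7,8,9}; box has {2,3,4,5,6,7,8,9} → only 1 remains.
R1C6 = 5: row 1 has {1,3,4,6,7,9}; col 6 has {1,2,3,8}; box has {1,3,4,7,8,9} → only 5 remains.
R1C9 = 8: row 1 has {1,3,4,5,6,7,9}; col 9 has {2,4,5,6,7,9}; box has {1,3,6,7,9} → only 8 remains.
R2C5 = 2: row 2 has {1,3,7,8,9}; col 5 has {1,4,6,7,8,9}; box has {1,3,4,5,7,8,9} → only 2 remains.
R2C6 = 6: row 2 has {1,2,3,7,8,9}; col 6 has {1,2,3,5,8}; box has {1,2,3,4,5,7,8,9} → only 6 remains.
R2C7 = 4: row 2 has {1,2,3,6,7,8,9}; col 7 has {1,2,3,5,6,7,8,9}; box has {1,3,6,7,8,9} → only 4 remains.
R2C8 = 5: row 2 has {1,2,3,4,6,7,8,9}; col 8 has {1,3,4,6,7,9}; box has {1,3,4,6,7,8,9} → only 5 remains.
R4C6 = 7: row 4 has {1,2,3,4,5,6,8,9}; col 6 has {1,2,3,5,6,8}; box has {1,3,6,8,9} → only 7 remains.
R5C2 = 3: row 5 has {1,6,7,8,9}; col 2 has {1,2,4,5,7,8,9}; box has {1,2,4,5,6,7,8,9} → only 3 remains.
R5C5 = 5: row 5 has {1,3,6,7,8,9}; col 5 has {1,2,4,6,7,8,9}; box has {1,3,6,7,8,9} → only 5 remains.
R5C6 = 4: row 5 has {1,3,5,6,7,8,9}; col 6 has {1,2,3,5,6,7,8}; box has {1,3,5,6,7,8,9} → only 4 remains.
R7C2 = 6: row 7 has {5,7}; col 2 has {1,2,3,4,5,7,8,9}; box has {4,5,7,8,9} → only 6 remains.
R7C4 = 4: row 7 has {5,6,7}; col 4 has {1,3,5,6,7,8,9}; box has {1,2,5,6,7,8} → only 4 remains.
R7C5 = 3: row 7 has {4,5,6,7}; col 5 has {1,2,4,5,6,7,8,9}; box has {1,2,4,5,6,7,8} → only 3 remains.
R7C6 = 9: row 7 has {3,4,5,6,7}; col 6 has {1,2,3,4,5,6,7,8}; box has {1,2,3,4,5,6,7,8} → only 9 remains.
R7C8 = 8: row 7 has {3,4,5,6,7,9}; col 8 has {1,3,4,5,6,7,9}; box has {2,4,5,6,7,9} → only 8 remains.
R7C9 = 1: row 7 has {3,4,5,6,7,8,9}; col 9 has {2,4,5,6,7,8,9}; box has {2,4,5,6,7,8,9} → only 1 remains.
R8C9 = 3: row 8 has {2,4,5,6,7,8,9}; col 9 has {1,2,4,5,6,7,8,9}; box has {1,2,4,5,6,7,8,9} → only 3 remains.
R9C3 = 3: row 9 has {1,2,4,5,6,7,8,9}; col 3 has {4,5,6,7,8,9}; box has {4,5,6,7,8,9} → only 3 remains.

983761245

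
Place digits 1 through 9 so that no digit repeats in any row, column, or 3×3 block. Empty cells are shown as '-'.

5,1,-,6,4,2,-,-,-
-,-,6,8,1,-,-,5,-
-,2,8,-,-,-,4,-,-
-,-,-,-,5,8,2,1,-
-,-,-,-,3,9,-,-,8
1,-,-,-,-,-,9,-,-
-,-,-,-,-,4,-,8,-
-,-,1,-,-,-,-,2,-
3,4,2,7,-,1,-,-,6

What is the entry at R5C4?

1

R4C4 = 4: row 4 has {1,2,5,8}; col 4 has {6,7,8}; box has {3,5,8,9} → only 4 remains.
R6C4 = 2: row 6 has {1,9}; col 4 has {4,6,7,8}; box has {3,4,5,8,9} → only 2 remains.
R9C7 = 5: row 9 has {1,2,3,4,6,7}; col 7 has {2,4,9}; box has {2,6,8} → only 5 remains.
R9C8 = 9: row 9 has {1,2,3,4,5,6,7}; col 8 has {1,2,5,8}; box has {2,5,6,8} → only 9 remains.
R5C4 = 1: row 5 has {3,8,9}; col 4 has {2,4,6,7,8}; box has {2,3,4,5,8,9} → only 1 remains.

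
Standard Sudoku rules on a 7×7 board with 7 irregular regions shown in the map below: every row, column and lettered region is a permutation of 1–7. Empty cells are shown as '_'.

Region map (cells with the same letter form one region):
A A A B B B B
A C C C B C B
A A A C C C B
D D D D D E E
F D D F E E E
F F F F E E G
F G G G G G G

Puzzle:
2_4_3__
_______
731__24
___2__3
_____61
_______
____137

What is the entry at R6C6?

4

R5C5 = 2 (hidden single in row 5).
R2C7 = 2 (hidden single in row 2).
R5C3 = 3 (hidden single in region D).
R2C4 = 3 (hidden single in row 2).
R6C1 = 3 (hidden single in row 6).
R4C1 = 1 (hidden single in column 1).
Singles propagation stalls before the target is settled. Branch on R1C2 (candidates {5,6}).
  Try R1C2 = 5: this forces R1C7=6, R2C1=6, R6C7=5, R7C1=5; then row 5 has no cell left for 5 — contradiction.
So R1C2 = 6.
R1C7 = 5 (sole candidate).
R2C1 = 5 (sole candidate).
R5C1 = 4 (sole candidate).
R6C7 = 6 (sole candidate).
R7C1 = 6 (sole candidate).
R7C4 = 4 (hidden single in column 4).
R3C4 = 6 (hidden single in column 4).
R2C3 = 7 (sole candidate).
R2C5 = 6 (sole candidate).
R3C5 = 5 (sole candidate).
R4C3 = 6 (hidden single in row 4).
Singles propagation stalls; R6C6 is still open with candidates {4,5,7}.
  Try R6C6 = 5: this forces R6C3=2, R7C3=5, R7C2=2, R4C2=5, R5C2=7, R5C4=5, R6C2=1, R6C4=7; then column 5 has no cell left for 7 — contradiction.
  Try R6C6 = 7: this forces R1C6=1, R2C6=4, R4C6=5, R6C5=4, R1C4=7; then region F has no cell left for 7 — contradiction.
So R6C6 = 4.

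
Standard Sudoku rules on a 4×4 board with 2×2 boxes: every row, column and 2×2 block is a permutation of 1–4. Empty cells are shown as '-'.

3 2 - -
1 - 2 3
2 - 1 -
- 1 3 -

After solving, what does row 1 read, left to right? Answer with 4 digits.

3241

R1C3 = 4: row 1 has {2,3}; col 3 has {1,2,3}; box has {2,3} → only 4 remains.
R1C4 = 1: row 1 has {2,3,4}; col 4 has {3}; box has {2,3,4} → only 1 remains.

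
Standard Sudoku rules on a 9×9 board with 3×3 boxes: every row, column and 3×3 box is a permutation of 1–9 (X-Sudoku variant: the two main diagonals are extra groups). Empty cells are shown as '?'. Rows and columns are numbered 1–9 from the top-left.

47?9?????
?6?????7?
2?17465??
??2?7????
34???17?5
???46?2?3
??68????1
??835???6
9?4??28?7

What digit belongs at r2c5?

2

r4c4 = 5 (sole candidate).
r5c3 = 9 (sole candidate).
r5c4 = 2 (sole candidate).
r5c5 = 8 (sole candidate).
r5c8 = 6 (sole candidate).
r6c6 = 9 (sole candidate).
r7c5 = 9 (sole candidate).
r7c7 = 3 (sole candidate).
r8c8 = 2 (sole candidate).
r9c5 = 1 (sole candidate).
r9c8 = 5 (sole candidate).
r1c9 = 2 (sole candidate).
r2c4 = 1 (sole candidate).
r4c6 = 3 (sole candidate).
r7c8 = 4 (sole candidate).
r8c2 = 1 (sole candidate).
r8c7 = 9 (sole candidate).
r9c2 = 3 (sole candidate).
r9c4 = 6 (sole candidate).
r1c5 = 3 (sole candidate).
r2c5 = 2: row 2 has {1,6,7}; col 5 has {1,3,4,5,6,7,8,9}; box has {1,3,4,6,7,9} → only 2 remains.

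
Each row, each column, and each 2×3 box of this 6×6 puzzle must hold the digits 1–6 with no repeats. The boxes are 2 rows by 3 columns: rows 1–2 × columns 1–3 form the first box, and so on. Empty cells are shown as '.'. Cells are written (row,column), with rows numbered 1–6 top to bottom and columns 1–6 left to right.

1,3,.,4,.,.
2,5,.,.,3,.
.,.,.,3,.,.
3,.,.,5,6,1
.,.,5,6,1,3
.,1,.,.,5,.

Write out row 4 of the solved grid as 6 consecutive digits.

342561

(1,3) = 6 (sole candidate).
(1,5) = 2 (sole candidate).
(1,6) = 5 (sole candidate).
(2,3) = 4 (sole candidate).
(2,4) = 1 (sole candidate).
(2,6) = 6 (sole candidate).
(3,5) = 4 (sole candidate).
(3,6) = 2 (sole candidate).
(4,3) = 2: row 4 has {1,3,5,6}; col 3 has {4,5,6}; box has {3} → only 2 remains.
(5,1) = 4 (sole candidate).
(5,2) = 2 (sole candidate).
(6,1) = 6 (sole candidate).
(6,3) = 3 (sole candidate).
(6,4) = 2 (sole candidate).
(6,6) = 4 (sole candidate).
(3,1) = 5 (sole candidate).
(3,2) = 6 (sole candidate).
(3,3) = 1 (sole candidate).
(4,2) = 4: row 4 has {1,2,3,5,6}; col 2 has {1,2,3,5,6}; box has {1,2,3,5,6} → only 4 remains.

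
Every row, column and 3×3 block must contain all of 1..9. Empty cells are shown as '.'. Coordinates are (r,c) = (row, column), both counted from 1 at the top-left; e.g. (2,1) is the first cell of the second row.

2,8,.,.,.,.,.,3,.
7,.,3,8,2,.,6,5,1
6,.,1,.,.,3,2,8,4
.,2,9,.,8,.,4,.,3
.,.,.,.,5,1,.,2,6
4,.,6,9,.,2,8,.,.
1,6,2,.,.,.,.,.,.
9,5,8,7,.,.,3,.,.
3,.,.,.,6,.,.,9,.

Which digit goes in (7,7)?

(3,2) = 9: row 3 has {1,2,3,4,6,8}; col 2 has {2,5,6,8}; box has {1,2,3,6,7,8} → only 9 remains.
(3,4) = 5: row 3 has {1,2,3,4,6,8,9}; col 4 has {7,8,9}; box has {2,3,8} → only 5 remains.
(3,5) = 7: row 3 has {1,2,3,4,5,6,8,9}; col 5 has {2,5,6,8}; box has {2,3,5,8} → only 7 remains.
(4,1) = 5: row 4 has {2,3,4,8,9}; col 1 has {1,2,3,4,6,7,9}; box has {2,4,6,9} → only 5 remains.
(4,4) = 6: row 4 has {2,3,4,5,8,9}; col 4 has {5,7,8,9}; box has {1,2,5,8,9} → only 6 remains.
(4,6) = 7: row 4 has {2,3,4,5,6,8,9}; col 6 has {1,2,3}; box has {1,2,5,6,8,9} → only 7 remains.
(4,8) = 1: row 4 has {2,3,4,5,6,7,8,9}; col 8 has {2,3,5,8,9}; box has {2,3,4,6,8} → only 1 remains.
(5,1) = 8: row 5 has {1,2,5,6}; col 1 has {1,2,3,4,5,6,7,9}; box has {2,4,5,6,9} → only 8 remains.
(5,3) = 7: row 5 has {1,2,5,6,8}; col 3 has {1,2,3,6,8,9}; box has {2,4,5,6,8,9} → only 7 remains.
(5,7) = 9: row 5 has {1,2,5,6,7,8}; col 7 has {2,3,4,6,8}; box has {1,2,3,4,6,8} → only 9 remains.
(6,5) = 3: row 6 has {2,4,6,8,9}; col 5 has {2,5,6,7,8}; box has {1,2,5,6,7,8,9} → only 3 remains.
(6,8) = 7: row 6 has {2,3,4,6,8,9}; col 8 has {1,2,3,5,8,9}; box has {1,2,3,4,6,8,9} → only 7 remains.
(6,9) = 5: row 6 has {2,3,4,6,7,8,9}; col 9 has {1,3,4,6}; box has {1,2,3,4,6,7,8,9} → only 5 remains.
(7,8) = 4: row 7 has {1,2,6}; col 8 has {1,2,3,5,7,8,9}; box has {3,9} → only 4 remains.
(8,6) = 4: row 8 has {3,5,7,8,9}; col 6 has {1,2,3,7}; box has {6,7} → only 4 remains.
(8,8) = 6: row 8 has {3,4,5,7,8,9}; col 8 has {1,2,3,4,5,7,8,9}; box has {3,4,9} → only 6 remains.
(8,9) = 2: row 8 has {3,4,5,6,7,8,9}; col 9 has {1,3,4,5,6}; box has {3,4,6,9} → only 2 remains.
(9,3) = 4: row 9 has {3,6,9}; col 3 has {1,2,3,6,7,8,9}; box has {1,2,3,5,6,8,9} → only 4 remains.
(1,3) = 5: row 1 has {2,3,8}; col 3 has {1,2,3,4,6,7,8,9}; box has {1,2,3,6,7,8,9} → only 5 remains.
(1,7) = 7: row 1 has {2,3,5,8}; col 7 has {2,3,4,6,8,9}; box has {1,2,3,4,5,6,8} → only 7 remains.
(1,9) = 9: row 1 has {2,3,5,7,8}; col 9 has {1,2,3,4,5,6}; box has {1,2,3,4,5,6,7,8} → only 9 remains.
(2,2) = 4: row 2 has {1,2,3,5,6,7,8}; col 2 has {2,5,6,8,9}; box has {1,2,3,5,6,7,8,9} → only 4 remains.
(2,6) = 9: row 2 has {1,2,3,4,5,6,7,8}; col 6 has {1,2,3,4,7}; box has {2,3,5,7,8} → only 9 remains.
(5,2) = 3: row 5 has {1,2,5,6,7,8,9}; col 2 has {2,4,5,6,8,9}; box has {2,4,5,6,7,8,9} → only 3 remains.
(5,4) = 4: row 5 has {1,2,3,5,6,7,8,9}; col 4 has {5,6,7,8,9}; box has {1,2,3,5,6,7,8,9} → only 4 remains.
(6,2) = 1: row 6 has {2,3,4,5,6,7,8,9}; col 2 has {2,3,4,5,6,8,9}; box has {2,3,4,5,6,7,8,9} → only 1 remains.
(7,4) = 3: row 7 has {1,2,4,6}; col 4 has {4,5,6,7,8,9}; box has {4,6,7} → only 3 remains.
(7,5) = 9: row 7 has {1,2,3,4,6}; col 5 has {2,3,5,6,7,8}; box has {3,4,6,7} → only 9 remains.
(7,7) = 5: row 7 has {1,2,3,4,6,9}; col 7 has {2,3,4,6,7,8,9}; box has {2,3,4,6,9} → only 5 remains.

5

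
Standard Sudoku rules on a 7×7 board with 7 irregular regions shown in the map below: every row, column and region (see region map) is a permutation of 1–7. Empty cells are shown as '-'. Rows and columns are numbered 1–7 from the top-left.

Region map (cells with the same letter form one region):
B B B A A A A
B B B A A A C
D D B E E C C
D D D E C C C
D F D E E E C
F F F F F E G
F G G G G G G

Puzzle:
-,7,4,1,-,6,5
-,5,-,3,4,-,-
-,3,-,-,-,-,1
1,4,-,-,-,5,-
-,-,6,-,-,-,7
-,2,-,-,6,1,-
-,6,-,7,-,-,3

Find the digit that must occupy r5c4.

4

r1c5 = 2 (sole candidate).
r2c6 = 7 (sole candidate).
r3c3 = 2 (sole candidate).
r3c6 = 4 (sole candidate).
r4c3 = 7 (sole candidate).
r4c5 = 3 (sole candidate).
r5c2 = 1 (sole candidate).
r5c5 = 5 (sole candidate).
r6c7 = 4 (sole candidate).
r7c5 = 1 (sole candidate).
r7c6 = 2 (sole candidate).
r1c1 = 3 (sole candidate).
r2c1 = 6 (sole candidate).
r2c3 = 1 (sole candidate).
r2c7 = 2 (sole candidate).
r3c1 = 5 (sole candidate).
r3c4 = 6 (sole candidate).
r3c5 = 7 (sole candidate).
r4c4 = 2 (sole candidate).
r4c7 = 6 (sole candidate).
r5c1 = 2 (sole candidate).
r5c4 = 4: row 5 has {1,2,5,6,7}; col 4 has {1,2,3,6,7}; region has {1,2,5,6,7} → only 4 remains.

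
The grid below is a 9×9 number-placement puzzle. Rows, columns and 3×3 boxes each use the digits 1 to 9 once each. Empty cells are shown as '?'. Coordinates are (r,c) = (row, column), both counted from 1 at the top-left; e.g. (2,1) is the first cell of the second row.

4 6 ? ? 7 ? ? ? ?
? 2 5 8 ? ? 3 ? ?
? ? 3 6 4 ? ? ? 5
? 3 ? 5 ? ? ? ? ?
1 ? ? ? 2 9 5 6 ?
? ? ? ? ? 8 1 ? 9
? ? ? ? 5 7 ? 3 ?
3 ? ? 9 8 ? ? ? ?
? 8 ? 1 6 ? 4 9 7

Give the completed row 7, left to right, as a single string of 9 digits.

914257638

(2,6) = 1 (sole candidate).
(3,6) = 2 (sole candidate).
(4,5) = 1 (sole candidate).
(6,5) = 3 (sole candidate).
(8,6) = 4 (sole candidate).
(9,3) = 2 (sole candidate).
(9,6) = 3 (sole candidate).
(1,4) = 3 (sole candidate).
(1,6) = 5 (sole candidate).
(2,5) = 9 (sole candidate).
(4,6) = 6 (sole candidate).
(7,4) = 2: row 7 has {3,5,7}; col 4 has {1,3,5,6,8,9}; box has {1,3,4,5,6,7,8,9} → only 2 remains.
(9,1) = 5 (sole candidate).
(2,1) = 7 (sole candidate).
(2,8) = 4 (sole candidate).
(2,9) = 6 (sole candidate).
(5,9) = 3 (hidden single in row 5).
(5,3) = 8 (hidden single in row 5).
(6,2) = 5 (hidden single in row 6).
(8,8) = 5 (hidden single in row 8).
(3,1) = 8 (hidden single in column 1).
(4,9) = 4 (hidden single in column 9).
Singles propagation stalls before every target cell is settled. Branch on (1,3) (candidates {1,9}).
  Try (1,3) = 9: this forces (3,2)=1, (3,8)=7, (4,3)=7; then column 7 has no cell left for 7 — contradiction.
So (1,3) = 1.
(3,2) = 9 (sole candidate).
(3,7) = 7 (sole candidate).
(3,8) = 1 (sole candidate).
(1,7) = 9 (hidden single in row 1).
Singles propagation stalls; (7,1) is still open with candidates {6,9}.
  Try (7,1) = 6: this forces (6,1)=2, (6,8)=7, (7,7)=8, (7,9)=1, (8,3)=7; then row 4 has no cell left for 7 — contradiction.
So (7,1) = 9.
(4,1) = 2 (sole candidate).
(4,7) = 8 (sole candidate).
(4,8) = 7 (sole candidate).
(6,1) = 6 (sole candidate).
(6,8) = 2 (sole candidate).
(7,7) = 6: row 7 has {2,3,5,7,9}; col 7 has {1,3,4,5,7,8,9}; box has {3,4,5,7,9} → only 6 remains.
(8,7) = 2 (sole candidate).
(8,9) = 1 (sole candidate).
(1,8) = 8 (sole candidate).
(1,9) = 2 (sole candidate).
(4,3) = 9 (sole candidate).
(7,3) = 4: row 7 has {2,3,5,6,7,9}; col 3 has {1,2,3,5,8,9}; box has {2,3,5,8,9} → only 4 remains.
(7,9) = 8: row 7 has {2,3,4,5,6,7,9}; col 9 has {1,2,3,4,5,6,7,9}; box has {1,2,3,4,5,6,7,9} → only 8 remains.
(8,2) = 7 (sole candidate).
(8,3) = 6 (sole candidate).
(5,2) = 4 (sole candidate).
(5,4) = 7 (sole candidate).
(6,3) = 7 (sole candidate).
(6,4) = 4 (sole candidate).
(7,2) = 1: row 7 has {2,3,4,5,6,7,8,9}; col 2 has {2,3,4,5,6,7,8,9}; box has {2,3,4,5,6,7,8,9} → only 1 remains.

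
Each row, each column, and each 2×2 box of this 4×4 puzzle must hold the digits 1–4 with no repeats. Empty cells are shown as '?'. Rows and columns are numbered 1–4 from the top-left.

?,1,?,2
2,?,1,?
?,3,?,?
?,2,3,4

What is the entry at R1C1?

3

R1C3 = 4 (sole candidate).
R2C2 = 4 (sole candidate).
R2C4 = 3 (sole candidate).
R3C3 = 2 (sole candidate).
R3C4 = 1 (sole candidate).
R4C1 = 1 (sole candidate).
R1C1 = 3: row 1 has {1,2,4}; col 1 has {1,2}; box has {1,2,4} → only 3 remains.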